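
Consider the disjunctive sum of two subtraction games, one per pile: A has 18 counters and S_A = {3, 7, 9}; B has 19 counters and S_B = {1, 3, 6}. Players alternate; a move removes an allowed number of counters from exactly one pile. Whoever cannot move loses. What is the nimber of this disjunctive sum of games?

1

Pile A, S = {3, 7, 9}:
G(0) = 0
G(1) = mex{} = 0
G(2) = mex{} = 0
G(3) = mex{0} = 1
G(4) = mex{0} = 1
G(5) = mex{0} = 1
G(6) = mex{1} = 0
G(7) = mex{1,0} = 2
G(8) = mex{1,0} = 2
G(9) = mex{0,0,0} = 1
G(10) = mex{2,1,0} = 3
G(11) = mex{2,1,0} = 3
G(12) = mex{1,1,1} = 0
G(13) = mex{3,0,1} = 2
G(14) = mex{3,2,1} = 0
G(15) = mex{0,2,0} = 1
G(16) = mex{2,1,2} = 0
G(17) = mex{0,3,2} = 1
G(18) = mex{1,3,1} = 0
G_A(18) = 0.
Pile B, S = {1, 3, 6}:
G(0) = 0
G(1) = mex{0} = 1
G(2) = mex{1} = 0
G(3) = mex{0,0} = 1
G(4) = mex{1,1} = 0
G(5) = mex{0,0} = 1
G(6) = mex{1,1,0} = 2
G(7) = mex{2,0,1} = 3
G(8) = mex{3,1,0} = 2
G(9) = mex{2,2,1} = 0
G(10) = mex{0,3,0} = 1
G(11) = mex{1,2,1} = 0
G(12) = mex{0,0,2} = 1
G(13) = mex{1,1,3} = 0
G(14) = mex{0,0,2} = 1
G(15) = mex{1,1,0} = 2
G(16) = mex{2,0,1} = 3
G(17) = mex{3,1,0} = 2
G(18) = mex{2,2,1} = 0
G(19) = mex{0,3,0} = 1
G_B(19) = 1.
Combined Grundy value = 0 ⊕ 1 = 1.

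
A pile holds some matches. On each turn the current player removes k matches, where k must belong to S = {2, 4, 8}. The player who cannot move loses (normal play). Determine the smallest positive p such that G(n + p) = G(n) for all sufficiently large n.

n :  0  1  2  3  4  5  6  7  8  9 10 11 12 13 14 15
G :  0  0  1  1  2  2  0  0  1  1  2  2  0  0  1  1
G(n+6) = G(n) holds for n = 0,…,7 (a full window of length max(S) = 8), so the sequence is purely periodic with period 6.

6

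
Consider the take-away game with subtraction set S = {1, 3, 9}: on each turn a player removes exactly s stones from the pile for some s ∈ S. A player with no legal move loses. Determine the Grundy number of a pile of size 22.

0

n :  0  1  2  3  4  5  6  7  8  9 10 11 12 13 14 15 16 17 18 19 20 21 22
G :  0  1  0  1  0  1  0  1  0  1  0  1  0  1  0  1  0  1  0  1  0  1  0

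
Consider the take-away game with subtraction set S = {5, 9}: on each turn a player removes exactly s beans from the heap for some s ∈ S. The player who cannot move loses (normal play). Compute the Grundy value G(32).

n :  0  1  2  3  4  5  6  7  8  9 10 11 12 13 14 15 16 17 18 19 20 21 22 23 24 25 26 27 28 29 30 31 32
G :  0  0  0  0  0  1  1  1  1  1  2  2  2  2  0  0  0  0  0  1  1  1  1  1  2  2  2  2  0  0  0  0  0

0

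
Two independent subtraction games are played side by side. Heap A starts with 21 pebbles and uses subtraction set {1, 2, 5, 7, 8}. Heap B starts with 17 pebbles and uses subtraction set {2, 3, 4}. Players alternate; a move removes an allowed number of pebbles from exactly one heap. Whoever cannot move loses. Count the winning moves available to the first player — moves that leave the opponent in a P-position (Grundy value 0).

Heap A, S = {1, 2, 5, 7, 8}:
G(0) = 0
G(1) = mex{0} = 1
G(2) = mex{1,0} = 2
G(3) = mex{2,1} = 0
G(4) = mex{0,2} = 1
G(5) = mex{1,0,0} = 2
G(6) = mex{2,1,1} = 0
G(7) = mex{0,2,2,0} = 1
G(8) = mex{1,0,0,1,0} = 2
G(9) = mex{2,1,1,2,1} = 0
G(10) = mex{0,2,2,0,2} = 1
G(11) = mex{1,0,0,1,0} = 2
G(12) = mex{2,1,1,2,1} = 0
G(13) = mex{0,2,2,0,2} = 1
G(14) = mex{1,0,0,1,0} = 2
G(15) = mex{2,1,1,2,1} = 0
G(16) = mex{0,2,2,0,2} = 1
G(17) = mex{1,0,0,1,0} = 2
G(18) = mex{2,1,1,2,1} = 0
G(19) = mex{0,2,2,0,2} = 1
G(20) = mex{1,0,0,1,0} = 2
G(21) = mex{2,1,1,2,1} = 0
G_A(21) = 0.
Heap B, S = {2, 3, 4}:
n :  0  1  2  3  4  5  6  7  8  9 10 11 12 13 14 15 16 17
G :  0  0  1  1  2  2  0  0  1  1  2  2  0  0  1  1  2  2
G_B(17) = 2.
Combined Grundy value = 0 ⊕ 2 = 2.
A winning move leaves total XOR = 0, i.e. changes one component's Grundy value g to g ⊕ X where X is the current total.
Heap A: need g' = 0⊕2 = 2. Options: 21−1→G=2, 21−2→G=1, 21−5→G=1, 21−7→G=2, 21−8→G=1. Hits: 2.
Heap B: need g' = 2⊕2 = 0. Options: 17−2→G=1, 17−3→G=1, 17−4→G=0. Hits: 1.

3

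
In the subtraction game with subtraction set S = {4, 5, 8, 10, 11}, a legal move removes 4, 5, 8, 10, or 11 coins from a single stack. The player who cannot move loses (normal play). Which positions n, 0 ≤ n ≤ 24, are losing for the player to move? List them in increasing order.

G(0) = 0
G(1) = mex{} = 0
G(2) = mex{} = 0
G(3) = mex{} = 0
G(4) = mex{0} = 1
G(5) = mex{0,0} = 1
G(6) = mex{0,0} = 1
G(7) = mex{0,0} = 1
G(8) = mex{1,0,0} = 2
G(9) = mex{1,1,0} = 2
G(10) = mex{1,1,0,0} = 2
G(11) = mex{1,1,0,0,0} = 2
G(12) = mex{2,1,1,0,0} = 3
G(13) = mex{2,2,1,0,0} = 3
G(14) = mex{2,2,1,1,0} = 3
G(15) = mex{2,2,1,1,1} = 0
G(16) = mex{3,2,2,1,1} = 0
G(17) = mex{3,3,2,1,1} = 0
G(18) = mex{3,3,2,2,1} = 0
G(19) = mex{0,3,2,2,2} = 1
G(20) = mex{0,0,3,2,2} = 1
G(21) = mex{0,0,3,2,2} = 1
G(22) = mex{0,0,3,3,2} = 1
G(23) = mex{1,0,0,3,3} = 2
G(24) = mex{1,1,0,3,3} = 2
P-positions are exactly the n with G(n) = 0.

0, 1, 2, 3, 15, 16, 17, 18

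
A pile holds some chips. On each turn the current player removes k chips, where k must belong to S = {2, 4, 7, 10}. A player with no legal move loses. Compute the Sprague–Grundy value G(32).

1

G(0) = 0
G(1) = mex{} = 0
G(2) = mex{0} = 1
G(3) = mex{0} = 1
G(4) = mex{1,0} = 2
G(5) = mex{1,0} = 2
G(6) = mex{2,1} = 0
G(7) = mex{2,1,0} = 3
G(8) = mex{0,2,0} = 1
G(9) = mex{3,2,1} = 0
G(10) = mex{1,0,1,0} = 2
G(11) = mex{0,3,2,0} = 1
G(12) = mex{2,1,2,1} = 0
G(13) = mex{1,0,0,1} = 2
G(14) = mex{0,2,3,2} = 1
G(15) = mex{2,1,1,2} = 0
G(16) = mex{1,0,0,0} = 2
G(17) = mex{0,2,2,3} = 1
G(18) = mex{2,1,1,1} = 0
G(19) = mex{1,0,0,0} = 2
G(20) = mex{0,2,2,2} = 1
G(21) = mex{2,1,1,1} = 0
G(22) = mex{1,0,0,0} = 2
G(23) = mex{0,2,2,2} = 1
G(24) = mex{2,1,1,1} = 0
G(25) = mex{1,0,0,0} = 2
G(26) = mex{0,2,2,2} = 1
G(27) = mex{2,1,1,1} = 0
G(28) = mex{1,0,0,0} = 2
G(29) = mex{0,2,2,2} = 1
G(30) = mex{2,1,1,1} = 0
G(31) = mex{1,0,0,0} = 2
G(32) = mex{0,2,2,2} = 1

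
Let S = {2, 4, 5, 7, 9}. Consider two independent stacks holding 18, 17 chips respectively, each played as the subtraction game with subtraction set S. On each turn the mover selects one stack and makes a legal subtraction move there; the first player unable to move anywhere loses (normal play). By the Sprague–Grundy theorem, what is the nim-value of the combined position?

All stacks use S = {2, 4, 5, 7, 9}:
n :  0  1  2  3  4  5  6  7  8  9 10 11 12 13 14 15 16 17 18
G :  0  0  1  1  2  2  3  3  4  4  5  0  0  1  1  2  2  3  3
Stack A: G(18) = 3.
Stack B: G(17) = 3.
Combined Grundy value = 3 ⊕ 3 = 0.

0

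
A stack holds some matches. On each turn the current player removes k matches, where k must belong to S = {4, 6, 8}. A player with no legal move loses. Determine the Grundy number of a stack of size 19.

1

n :  0  1  2  3  4  5  6  7  8  9 10 11 12 13 14 15 16 17 18 19
G :  0  0  0  0  1  1  1  1  2  2  2  2  0  0  0  0  1  1  1  1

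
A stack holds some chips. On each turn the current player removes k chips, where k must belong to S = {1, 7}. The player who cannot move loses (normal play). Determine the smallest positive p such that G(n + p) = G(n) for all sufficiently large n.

2

n :  0  1  2  3  4  5  6  7  8  9 10 11 12 13 14
G :  0  1  0  1  0  1  0  1  0  1  0  1  0  1  0
G(n+2) = G(n) holds for n = 0,…,6 (a full window of length max(S) = 7), so the sequence is purely periodic with period 2.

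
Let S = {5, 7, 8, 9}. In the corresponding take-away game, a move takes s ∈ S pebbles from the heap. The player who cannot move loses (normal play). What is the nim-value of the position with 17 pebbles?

0

n :  0  1  2  3  4  5  6  7  8  9 10 11 12 13 14 15 16 17
G :  0  0  0  0  0  1  1  1  1  1  2  2  2  2  0  0  0  0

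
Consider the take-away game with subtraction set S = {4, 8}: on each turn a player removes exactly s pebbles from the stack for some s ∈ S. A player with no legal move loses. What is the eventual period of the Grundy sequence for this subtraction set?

n :  0  1  2  3  4  5  6  7  8  9 10 11 12 13 14 15 16 17 18 19 20 21 22 23 24 25
G :  0  0  0  0  1  1  1  1  2  2  2  2  0  0  0  0  1  1  1  1  2  2  2  2  0  0
G(n+12) = G(n) holds for n = 0,…,7 (a full window of length max(S) = 8), so the sequence is purely periodic with period 12.

12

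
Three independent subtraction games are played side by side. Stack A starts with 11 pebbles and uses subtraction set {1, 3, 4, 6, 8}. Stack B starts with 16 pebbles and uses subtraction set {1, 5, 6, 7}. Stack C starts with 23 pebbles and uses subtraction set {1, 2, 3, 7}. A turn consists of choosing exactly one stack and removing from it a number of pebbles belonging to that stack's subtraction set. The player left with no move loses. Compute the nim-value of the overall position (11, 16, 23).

Stack A, S = {1, 3, 4, 6, 8}:
G(0) = 0
G(1) = mex{0} = 1
G(2) = mex{1} = 0
G(3) = mex{0,0} = 1
G(4) = mex{1,1,0} = 2
G(5) = mex{2,0,1} = 3
G(6) = mex{3,1,0,0} = 2
G(7) = mex{2,2,1,1} = 0
G(8) = mex{0,3,2,0,0} = 1
G(9) = mex{1,2,3,1,1} = 0
G(10) = mex{0,0,2,2,0} = 1
G(11) = mex{1,1,0,3,1} = 2
G_A(11) = 2.
Stack B, S = {1, 5, 6, 7}:
n :  0  1  2  3  4  5  6  7  8  9 10 11 12 13 14 15 16
G :  0  1  0  1  0  1  2  3  2  3  2  3  0  1  0  1  0
G_B(16) = 0.
Stack C, S = {1, 2, 3, 7}:
G(0) = 0
G(1) = mex{0} = 1
G(2) = mex{1,0} = 2
G(3) = mex{2,1,0} = 3
G(4) = mex{3,2,1} = 0
G(5) = mex{0,3,2} = 1
G(6) = mex{1,0,3} = 2
G(7) = mex{2,1,0,0} = 3
G(8) = mex{3,2,1,1} = 0
G(9) = mex{0,3,2,2} = 1
G(10) = mex{1,0,3,3} = 2
G(11) = mex{2,1,0,0} = 3
G(12) = mex{3,2,1,1} = 0
G(13) = mex{0,3,2,2} = 1
G(14) = mex{1,0,3,3} = 2
G(15) = mex{2,1,0,0} = 3
G(16) = mex{3,2,1,1} = 0
G(17) = mex{0,3,2,2} = 1
G(18) = mex{1,0,3,3} = 2
G(19) = mex{2,1,0,0} = 3
G(20) = mex{3,2,1,1} = 0
G(21) = mex{0,3,2,2} = 1
G(22) = mex{1,0,3,3} = 2
G(23) = mex{2,1,0,0} = 3
G_C(23) = 3.
Combined Grundy value = 2 ⊕ 0 ⊕ 3 = 1.

1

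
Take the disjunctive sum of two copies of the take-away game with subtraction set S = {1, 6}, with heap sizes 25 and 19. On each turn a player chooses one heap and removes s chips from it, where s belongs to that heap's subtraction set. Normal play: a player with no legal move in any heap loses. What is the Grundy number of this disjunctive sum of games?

1

All heaps use S = {1, 6}:
G(0) = 0
G(1) = mex{0} = 1
G(2) = mex{1} = 0
G(3) = mex{0} = 1
G(4) = mex{1} = 0
G(5) = mex{0} = 1
G(6) = mex{1,0} = 2
G(7) = mex{2,1} = 0
G(8) = mex{0,0} = 1
G(9) = mex{1,1} = 0
G(10) = mex{0,0} = 1
G(11) = mex{1,1} = 0
G(12) = mex{0,2} = 1
G(13) = mex{1,0} = 2
G(14) = mex{2,1} = 0
G(15) = mex{0,0} = 1
G(16) = mex{1,1} = 0
G(17) = mex{0,0} = 1
G(18) = mex{1,1} = 0
G(19) = mex{0,2} = 1
G(20) = mex{1,0} = 2
G(21) = mex{2,1} = 0
G(22) = mex{0,0} = 1
G(23) = mex{1,1} = 0
G(24) = mex{0,0} = 1
G(25) = mex{1,1} = 0
Heap A: G(25) = 0.
Heap B: G(19) = 1.
Combined Grundy value = 0 ⊕ 1 = 1.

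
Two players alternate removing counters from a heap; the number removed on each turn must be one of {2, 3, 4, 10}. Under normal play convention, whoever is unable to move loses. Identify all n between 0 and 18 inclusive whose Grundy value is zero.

n :  0  1  2  3  4  5  6  7  8  9 10 11 12 13 14 15 16 17 18
G :  0  0  1  1  2  2  0  0  1  1  2  2  0  0  1  1  2  2  0
P-positions are exactly the n with G(n) = 0.

0, 1, 6, 7, 12, 13, 18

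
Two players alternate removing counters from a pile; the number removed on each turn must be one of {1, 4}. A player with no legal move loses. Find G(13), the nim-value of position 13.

G(0) = 0
G(1) = mex{0} = 1
G(2) = mex{1} = 0
G(3) = mex{0} = 1
G(4) = mex{1,0} = 2
G(5) = mex{2,1} = 0
G(6) = mex{0,0} = 1
G(7) = mex{1,1} = 0
G(8) = mex{0,2} = 1
G(9) = mex{1,0} = 2
G(10) = mex{2,1} = 0
G(11) = mex{0,0} = 1
G(12) = mex{1,1} = 0
G(13) = mex{0,2} = 1

1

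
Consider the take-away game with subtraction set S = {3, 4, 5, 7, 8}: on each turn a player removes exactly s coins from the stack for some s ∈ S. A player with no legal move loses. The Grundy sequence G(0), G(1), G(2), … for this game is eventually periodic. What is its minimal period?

11

G(0) = 0
G(1) = mex{} = 0
G(2) = mex{} = 0
G(3) = mex{0} = 1
G(4) = mex{0,0} = 1
G(5) = mex{0,0,0} = 1
G(6) = mex{1,0,0} = 2
G(7) = mex{1,1,0,0} = 2
G(8) = mex{1,1,1,0,0} = 2
G(9) = mex{2,1,1,0,0} = 3
G(10) = mex{2,2,1,1,0} = 3
G(11) = mex{2,2,2,1,1} = 0
G(12) = mex{3,2,2,1,1} = 0
G(13) = mex{3,3,2,2,1} = 0
G(14) = mex{0,3,3,2,2} = 1
G(15) = mex{0,0,3,2,2} = 1
G(16) = mex{0,0,0,3,2} = 1
G(17) = mex{1,0,0,3,3} = 2
G(18) = mex{1,1,0,0,3} = 2
G(19) = mex{1,1,1,0,0} = 2
G(20) = mex{2,1,1,0,0} = 3
G(21) = mex{2,2,1,1,0} = 3
G(22) = mex{2,2,2,1,1} = 0
G(23) = mex{3,2,2,1,1} = 0
G(n+11) = G(n) holds for n = 0,…,7 (a full window of length max(S) = 8), so the sequence is purely periodic with period 11.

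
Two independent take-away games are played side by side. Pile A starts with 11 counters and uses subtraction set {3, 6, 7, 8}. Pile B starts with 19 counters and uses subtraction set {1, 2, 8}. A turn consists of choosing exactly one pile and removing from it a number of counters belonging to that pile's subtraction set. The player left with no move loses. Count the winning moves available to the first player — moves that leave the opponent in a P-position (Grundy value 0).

4

Pile A, S = {3, 6, 7, 8}:
n :  0  1  2  3  4  5  6  7  8  9 10 11
G :  0  0  0  1  1  1  2  2  2  3  3  0
G_A(11) = 0.
Pile B, S = {1, 2, 8}:
G(0) = 0
G(1) = mex{0} = 1
G(2) = mex{1,0} = 2
G(3) = mex{2,1} = 0
G(4) = mex{0,2} = 1
G(5) = mex{1,0} = 2
G(6) = mex{2,1} = 0
G(7) = mex{0,2} = 1
G(8) = mex{1,0,0} = 2
G(9) = mex{2,1,1} = 0
G(10) = mex{0,2,2} = 1
G(11) = mex{1,0,0} = 2
G(12) = mex{2,1,1} = 0
G(13) = mex{0,2,2} = 1
G(14) = mex{1,0,0} = 2
G(15) = mex{2,1,1} = 0
G(16) = mex{0,2,2} = 1
G(17) = mex{1,0,0} = 2
G(18) = mex{2,1,1} = 0
G(19) = mex{0,2,2} = 1
G_B(19) = 1.
Combined Grundy value = 0 ⊕ 1 = 1.
A winning move leaves total XOR = 0, i.e. changes one component's Grundy value g to g ⊕ X where X is the current total.
Pile A: need g' = 0⊕1 = 1. Options: 11−3→G=2, 11−6→G=1, 11−7→G=1, 11−8→G=1. Hits: 3.
Pile B: need g' = 1⊕1 = 0. Options: 19−1→G=0, 19−2→G=2, 19−8→G=2. Hits: 1.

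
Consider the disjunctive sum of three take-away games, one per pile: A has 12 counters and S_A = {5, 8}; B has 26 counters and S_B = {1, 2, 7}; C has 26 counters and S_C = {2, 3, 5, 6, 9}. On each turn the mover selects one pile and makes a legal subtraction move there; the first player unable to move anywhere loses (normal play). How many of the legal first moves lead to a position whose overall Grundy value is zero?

Pile A, S = {5, 8}:
G(0) = 0
G(1) = mex{} = 0
G(2) = mex{} = 0
G(3) = mex{} = 0
G(4) = mex{} = 0
G(5) = mex{0} = 1
G(6) = mex{0} = 1
G(7) = mex{0} = 1
G(8) = mex{0,0} = 1
G(9) = mex{0,0} = 1
G(10) = mex{1,0} = 2
G(11) = mex{1,0} = 2
G(12) = mex{1,0} = 2
G_A(12) = 2.
Pile B, S = {1, 2, 7}:
n :  0  1  2  3  4  5  6  7  8  9 10 11 12 13 14 15 16 17 18 19 20 21 22 23 24 25 26
G :  0  1  2  0  1  2  0  1  2  0  1  2  0  1  2  0  1  2  0  1  2  0  1  2  0  1  2
G_B(26) = 2.
Pile C, S = {2, 3, 5, 6, 9}:
G(0) = 0
G(1) = mex{} = 0
G(2) = mex{0} = 1
G(3) = mex{0,0} = 1
G(4) = mex{1,0} = 2
G(5) = mex{1,1,0} = 2
G(6) = mex{2,1,0,0} = 3
G(7) = mex{2,2,1,0} = 3
G(8) = mex{3,2,1,1} = 0
G(9) = mex{3,3,2,1,0} = 4
G(10) = mex{0,3,2,2,0} = 1
G(11) = mex{4,0,3,2,1} = 5
G(12) = mex{1,4,3,3,1} = 0
G(13) = mex{5,1,0,3,2} = 4
G(14) = mex{0,5,4,0,2} = 1
G(15) = mex{4,0,1,4,3} = 2
G(16) = mex{1,4,5,1,3} = 0
G(17) = mex{2,1,0,5,0} = 3
G(18) = mex{0,2,4,0,4} = 1
G(19) = mex{3,0,1,4,1} = 2
G(20) = mex{1,3,2,1,5} = 0
G(21) = mex{2,1,0,2,0} = 3
G(22) = mex{0,2,3,0,4} = 1
G(23) = mex{3,0,1,3,1} = 2
G(24) = mex{1,3,2,1,2} = 0
G(25) = mex{2,1,0,2,0} = 3
G(26) = mex{0,2,3,0,3} = 1
G_C(26) = 1.
Combined Grundy value = 2 ⊕ 2 ⊕ 1 = 1.
A winning move leaves total XOR = 0, i.e. changes one component's Grundy value g to g ⊕ X where X is the current total.
Pile A: need g' = 2⊕1 = 3. Options: 12−5→G=1, 12−8→G=0. Hits: 0.
Pile B: need g' = 2⊕1 = 3. Options: 26−1→G=1, 26−2→G=0, 26−7→G=1. Hits: 0.
Pile C: need g' = 1⊕1 = 0. Options: 26−2→G=0, 26−3→G=2, 26−5→G=3, 26−6→G=0, 26−9→G=3. Hits: 2.

2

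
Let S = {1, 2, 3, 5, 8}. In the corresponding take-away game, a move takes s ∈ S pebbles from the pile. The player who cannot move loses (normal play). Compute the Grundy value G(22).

2

n :  0  1  2  3  4  5  6  7  8  9 10 11 12 13 14 15 16 17 18 19 20 21 22
G :  0  1  2  3  0  1  2  3  4  5  0  1  2  3  0  1  2  3  4  5  0  1  2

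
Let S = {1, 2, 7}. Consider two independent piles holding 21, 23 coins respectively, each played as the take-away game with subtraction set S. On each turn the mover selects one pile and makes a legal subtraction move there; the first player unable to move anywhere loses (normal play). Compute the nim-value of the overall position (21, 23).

2

All piles use S = {1, 2, 7}:
n :  0  1  2  3  4  5  6  7  8  9 10 11 12 13 14 15 16 17 18 19 20 21 22 23
G :  0  1  2  0  1  2  0  1  2  0  1  2  0  1  2  0  1  2  0  1  2  0  1  2
Pile A: G(21) = 0.
Pile B: G(23) = 2.
Combined Grundy value = 0 ⊕ 2 = 2.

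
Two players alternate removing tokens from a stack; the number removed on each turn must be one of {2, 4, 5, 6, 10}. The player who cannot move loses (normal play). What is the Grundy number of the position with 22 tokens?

G(0) = 0
G(1) = mex{} = 0
G(2) = mex{0} = 1
G(3) = mex{0} = 1
G(4) = mex{1,0} = 2
G(5) = mex{1,0,0} = 2
G(6) = mex{2,1,0,0} = 3
G(7) = mex{2,1,1,0} = 3
G(8) = mex{3,2,1,1} = 0
G(9) = mex{3,2,2,1} = 0
G(10) = mex{0,3,2,2,0} = 1
G(11) = mex{0,3,3,2,0} = 1
G(12) = mex{1,0,3,3,1} = 2
G(13) = mex{1,0,0,3,1} = 2
G(14) = mex{2,1,0,0,2} = 3
G(15) = mex{2,1,1,0,2} = 3
G(16) = mex{3,2,1,1,3} = 0
G(17) = mex{3,2,2,1,3} = 0
G(18) = mex{0,3,2,2,0} = 1
G(19) = mex{0,3,3,2,0} = 1
G(20) = mex{1,0,3,3,1} = 2
G(21) = mex{1,0,0,3,1} = 2
G(22) = mex{2,1,0,0,2} = 3

3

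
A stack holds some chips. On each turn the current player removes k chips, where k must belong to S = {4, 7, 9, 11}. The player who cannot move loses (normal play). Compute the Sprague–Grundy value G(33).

G(0) = 0
G(1) = mex{} = 0
G(2) = mex{} = 0
G(3) = mex{} = 0
G(4) = mex{0} = 1
G(5) = mex{0} = 1
G(6) = mex{0} = 1
G(7) = mex{0,0} = 1
G(8) = mex{1,0} = 2
G(9) = mex{1,0,0} = 2
G(10) = mex{1,0,0} = 2
G(11) = mex{1,1,0,0} = 2
G(12) = mex{2,1,0,0} = 3
G(13) = mex{2,1,1,0} = 3
G(14) = mex{2,1,1,0} = 3
G(15) = mex{2,2,1,1} = 0
G(16) = mex{3,2,1,1} = 0
G(17) = mex{3,2,2,1} = 0
G(18) = mex{3,2,2,1} = 0
G(19) = mex{0,3,2,2} = 1
G(20) = mex{0,3,2,2} = 1
G(21) = mex{0,3,3,2} = 1
G(22) = mex{0,0,3,2} = 1
G(23) = mex{1,0,3,3} = 2
G(24) = mex{1,0,0,3} = 2
G(25) = mex{1,0,0,3} = 2
G(26) = mex{1,1,0,0} = 2
G(27) = mex{2,1,0,0} = 3
G(28) = mex{2,1,1,0} = 3
G(29) = mex{2,1,1,0} = 3
G(30) = mex{2,2,1,1} = 0
G(31) = mex{3,2,1,1} = 0
G(32) = mex{3,2,2,1} = 0
G(33) = mex{3,2,2,1} = 0

0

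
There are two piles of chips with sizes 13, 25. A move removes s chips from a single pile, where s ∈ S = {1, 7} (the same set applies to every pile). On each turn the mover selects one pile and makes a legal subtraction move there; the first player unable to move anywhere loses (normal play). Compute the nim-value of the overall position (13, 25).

0

All piles use S = {1, 7}:
G(0) = 0
G(1) = mex{0} = 1
G(2) = mex{1} = 0
G(3) = mex{0} = 1
G(4) = mex{1} = 0
G(5) = mex{0} = 1
G(6) = mex{1} = 0
G(7) = mex{0,0} = 1
G(8) = mex{1,1} = 0
G(9) = mex{0,0} = 1
G(10) = mex{1,1} = 0
G(11) = mex{0,0} = 1
G(12) = mex{1,1} = 0
G(13) = mex{0,0} = 1
G(14) = mex{1,1} = 0
G(15) = mex{0,0} = 1
G(16) = mex{1,1} = 0
G(17) = mex{0,0} = 1
G(18) = mex{1,1} = 0
G(19) = mex{0,0} = 1
G(20) = mex{1,1} = 0
G(21) = mex{0,0} = 1
G(22) = mex{1,1} = 0
G(23) = mex{0,0} = 1
G(24) = mex{1,1} = 0
G(25) = mex{0,0} = 1
Pile A: G(13) = 1.
Pile B: G(25) = 1.
Combined Grundy value = 1 ⊕ 1 = 0.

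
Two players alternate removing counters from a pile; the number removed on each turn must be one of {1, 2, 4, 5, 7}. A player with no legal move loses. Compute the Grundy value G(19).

1

n :  0  1  2  3  4  5  6  7  8  9 10 11 12 13 14 15 16 17 18 19
G :  0  1  2  0  1  2  0  1  2  0  1  2  0  1  2  0  1  2  0  1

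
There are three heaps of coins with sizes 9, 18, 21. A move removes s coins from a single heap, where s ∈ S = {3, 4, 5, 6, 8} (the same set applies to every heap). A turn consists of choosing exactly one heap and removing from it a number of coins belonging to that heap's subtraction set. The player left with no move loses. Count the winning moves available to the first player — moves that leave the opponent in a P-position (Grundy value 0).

7

All heaps use S = {3, 4, 5, 6, 8}:
n :  0  1  2  3  4  5  6  7  8  9 10 11 12 13 14 15 16 17 18 19 20 21
G :  0  0  0  1  1  1  2  2  2  3  3  0  0  0  1  1  1  2  2  2  3  3
Heap A: G(9) = 3.
Heap B: G(18) = 2.
Heap C: G(21) = 3.
Combined Grundy value = 3 ⊕ 2 ⊕ 3 = 2.
A winning move leaves total XOR = 0, i.e. changes one component's Grundy value g to g ⊕ X where X is the current total.
Heap A: need g' = 3⊕2 = 1. Options: 9−3→G=2, 9−4→G=1, 9−5→G=1, 9−6→G=1, 9−8→G=0. Hits: 3.
Heap B: need g' = 2⊕2 = 0. Options: 18−3→G=1, 18−4→G=1, 18−5→G=0, 18−6→G=0, 18−8→G=3. Hits: 2.
Heap C: need g' = 3⊕2 = 1. Options: 21−3→G=2, 21−4→G=2, 21−5→G=1, 21−6→G=1, 21−8→G=0. Hits: 2.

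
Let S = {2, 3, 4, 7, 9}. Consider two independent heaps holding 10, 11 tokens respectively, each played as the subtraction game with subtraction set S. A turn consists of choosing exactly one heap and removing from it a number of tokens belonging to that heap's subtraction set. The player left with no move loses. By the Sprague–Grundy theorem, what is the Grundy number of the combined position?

2

All heaps use S = {2, 3, 4, 7, 9}:
G(0) = 0
G(1) = mex{} = 0
G(2) = mex{0} = 1
G(3) = mex{0,0} = 1
G(4) = mex{1,0,0} = 2
G(5) = mex{1,1,0} = 2
G(6) = mex{2,1,1} = 0
G(7) = mex{2,2,1,0} = 3
G(8) = mex{0,2,2,0} = 1
G(9) = mex{3,0,2,1,0} = 4
G(10) = mex{1,3,0,1,0} = 2
G(11) = mex{4,1,3,2,1} = 0
Heap A: G(10) = 2.
Heap B: G(11) = 0.
Combined Grundy value = 2 ⊕ 0 = 2.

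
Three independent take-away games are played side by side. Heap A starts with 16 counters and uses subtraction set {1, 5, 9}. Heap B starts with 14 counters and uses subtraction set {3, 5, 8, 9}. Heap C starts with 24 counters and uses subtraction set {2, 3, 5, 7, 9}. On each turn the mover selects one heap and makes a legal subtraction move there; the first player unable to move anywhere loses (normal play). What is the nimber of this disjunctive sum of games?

1

Heap A, S = {1, 5, 9}:
n :  0  1  2  3  4  5  6  7  8  9 10 11 12 13 14 15 16
G :  0  1  0  1  0  1  0  1  0  1  0  1  0  1  0  1  0
G_A(16) = 0.
Heap B, S = {3, 5, 8, 9}:
G(0) = 0
G(1) = mex{} = 0
G(2) = mex{} = 0
G(3) = mex{0} = 1
G(4) = mex{0} = 1
G(5) = mex{0,0} = 1
G(6) = mex{1,0} = 2
G(7) = mex{1,0} = 2
G(8) = mex{1,1,0} = 2
G(9) = mex{2,1,0,0} = 3
G(10) = mex{2,1,0,0} = 3
G(11) = mex{2,2,1,0} = 3
G(12) = mex{3,2,1,1} = 0
G(13) = mex{3,2,1,1} = 0
G(14) = mex{3,3,2,1} = 0
G_B(14) = 0.
Heap C, S = {2, 3, 5, 7, 9}:
n :  0  1  2  3  4  5  6  7  8  9 10 11 12 13 14 15 16 17 18 19 20 21 22 23 24
G :  0  0  1  1  2  2  3  3  4  4  5  0  0  1  1  2  2  3  3  4  4  5  0  0  1
G_C(24) = 1.
Combined Grundy value = 0 ⊕ 0 ⊕ 1 = 1.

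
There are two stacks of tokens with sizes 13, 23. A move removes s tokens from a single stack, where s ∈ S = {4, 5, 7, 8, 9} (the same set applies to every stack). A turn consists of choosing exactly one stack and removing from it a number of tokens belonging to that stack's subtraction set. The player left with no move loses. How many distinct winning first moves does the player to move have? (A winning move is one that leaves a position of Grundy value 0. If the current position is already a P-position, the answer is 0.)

5

All stacks use S = {4, 5, 7, 8, 9}:
n :  0  1  2  3  4  5  6  7  8  9 10 11 12 13 14 15 16 17 18 19 20 21 22 23
G :  0  0  0  0  1  1  1  1  2  2  2  2  3  0  0  0  0  1  1  1  1  2  2  2
Stack A: G(13) = 0.
Stack B: G(23) = 2.
Combined Grundy value = 0 ⊕ 2 = 2.
A winning move leaves total XOR = 0, i.e. changes one component's Grundy value g to g ⊕ X where X is the current total.
Stack A: need g' = 0⊕2 = 2. Options: 13−4→G=2, 13−5→G=2, 13−7→G=1, 13−8→G=1, 13−9→G=1. Hits: 2.
Stack B: need g' = 2⊕2 = 0. Options: 23−4→G=1, 23−5→G=1, 23−7→G=0, 23−8→G=0, 23−9→G=0. Hits: 3.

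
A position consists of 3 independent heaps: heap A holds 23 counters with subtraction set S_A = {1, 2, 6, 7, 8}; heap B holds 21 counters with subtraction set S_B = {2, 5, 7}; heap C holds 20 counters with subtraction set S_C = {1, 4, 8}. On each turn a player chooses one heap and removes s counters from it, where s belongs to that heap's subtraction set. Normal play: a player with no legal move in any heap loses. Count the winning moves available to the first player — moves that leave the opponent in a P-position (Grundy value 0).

1

Heap A, S = {1, 2, 6, 7, 8}:
G(0) = 0
G(1) = mex{0} = 1
G(2) = mex{1,0} = 2
G(3) = mex{2,1} = 0
G(4) = mex{0,2} = 1
G(5) = mex{1,0} = 2
G(6) = mex{2,1,0} = 3
G(7) = mex{3,2,1,0} = 4
G(8) = mex{4,3,2,1,0} = 5
G(9) = mex{5,4,0,2,1} = 3
G(10) = mex{3,5,1,0,2} = 4
G(11) = mex{4,3,2,1,0} = 5
G(12) = mex{5,4,3,2,1} = 0
G(13) = mex{0,5,4,3,2} = 1
G(14) = mex{1,0,5,4,3} = 2
G(15) = mex{2,1,3,5,4} = 0
G(16) = mex{0,2,4,3,5} = 1
G(17) = mex{1,0,5,4,3} = 2
G(18) = mex{2,1,0,5,4} = 3
G(19) = mex{3,2,1,0,5} = 4
G(20) = mex{4,3,2,1,0} = 5
G(21) = mex{5,4,0,2,1} = 3
G(22) = mex{3,5,1,0,2} = 4
G(23) = mex{4,3,2,1,0} = 5
G_A(23) = 5.
Heap B, S = {2, 5, 7}:
G(0) = 0
G(1) = mex{} = 0
G(2) = mex{0} = 1
G(3) = mex{0} = 1
G(4) = mex{1} = 0
G(5) = mex{1,0} = 2
G(6) = mex{0,0} = 1
G(7) = mex{2,1,0} = 3
G(8) = mex{1,1,0} = 2
G(9) = mex{3,0,1} = 2
G(10) = mex{2,2,1} = 0
G(11) = mex{2,1,0} = 3
G(12) = mex{0,3,2} = 1
G(13) = mex{3,2,1} = 0
G(14) = mex{1,2,3} = 0
G(15) = mex{0,0,2} = 1
G(16) = mex{0,3,2} = 1
G(17) = mex{1,1,0} = 2
G(18) = mex{1,0,3} = 2
G(19) = mex{2,0,1} = 3
G(20) = mex{2,1,0} = 3
G(21) = mex{3,1,0} = 2
G_B(21) = 2.
Heap C, S = {1, 4, 8}:
n :  0  1  2  3  4  5  6  7  8  9 10 11 12 13 14 15 16 17 18 19 20
G :  0  1  0  1  2  0  1  0  1  2  3  2  0  1  0  1  2  0  1  0  1
G_C(20) = 1.
Combined Grundy value = 5 ⊕ 2 ⊕ 1 = 6.
A winning move leaves total XOR = 0, i.e. changes one component's Grundy value g to g ⊕ X where X is the current total.
Heap A: need g' = 5⊕6 = 3. Options: 23−1→G=4, 23−2→G=3, 23−6→G=2, 23−7→G=1, 23−8→G=0. Hits: 1.
Heap B: need g' = 2⊕6 = 4. Options: 21−2→G=3, 21−5→G=1, 21−7→G=0. Hits: 0.
Heap C: need g' = 1⊕6 = 7. Options: 20−1→G=0, 20−4→G=2, 20−8→G=0. Hits: 0.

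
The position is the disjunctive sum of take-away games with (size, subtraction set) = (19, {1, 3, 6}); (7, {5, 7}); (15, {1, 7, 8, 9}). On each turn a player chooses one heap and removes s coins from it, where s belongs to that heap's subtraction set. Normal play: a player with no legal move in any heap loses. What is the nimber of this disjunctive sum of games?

3

Heap A, S = {1, 3, 6}:
G(0) = 0
G(1) = mex{0} = 1
G(2) = mex{1} = 0
G(3) = mex{0,0} = 1
G(4) = mex{1,1} = 0
G(5) = mex{0,0} = 1
G(6) = mex{1,1,0} = 2
G(7) = mex{2,0,1} = 3
G(8) = mex{3,1,0} = 2
G(9) = mex{2,2,1} = 0
G(10) = mex{0,3,0} = 1
G(11) = mex{1,2,1} = 0
G(12) = mex{0,0,2} = 1
G(13) = mex{1,1,3} = 0
G(14) = mex{0,0,2} = 1
G(15) = mex{1,1,0} = 2
G(16) = mex{2,0,1} = 3
G(17) = mex{3,1,0} = 2
G(18) = mex{2,2,1} = 0
G(19) = mex{0,3,0} = 1
G_A(19) = 1.
Heap B, S = {5, 7}:
n : 0 1 2 3 4 5 6 7
G : 0 0 0 0 0 1 1 1
G_B(7) = 1.
Heap C, S = {1, 7, 8, 9}:
G(0) = 0
G(1) = mex{0} = 1
G(2) = mex{1} = 0
G(3) = mex{0} = 1
G(4) = mex{1} = 0
G(5) = mex{0} = 1
G(6) = mex{1} = 0
G(7) = mex{0,0} = 1
G(8) = mex{1,1,0} = 2
G(9) = mex{2,0,1,0} = 3
G(10) = mex{3,1,0,1} = 2
G(11) = mex{2,0,1,0} = 3
G(12) = mex{3,1,0,1} = 2
G(13) = mex{2,0,1,0} = 3
G(14) = mex{3,1,0,1} = 2
G(15) = mex{2,2,1,0} = 3
G_C(15) = 3.
Combined Grundy value = 1 ⊕ 1 ⊕ 3 = 3.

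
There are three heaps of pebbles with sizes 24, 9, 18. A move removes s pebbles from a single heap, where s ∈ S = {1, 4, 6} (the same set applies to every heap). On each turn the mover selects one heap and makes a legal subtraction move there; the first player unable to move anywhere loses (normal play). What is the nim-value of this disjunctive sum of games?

All heaps use S = {1, 4, 6}:
G(0) = 0
G(1) = mex{0} = 1
G(2) = mex{1} = 0
G(3) = mex{0} = 1
G(4) = mex{1,0} = 2
G(5) = mex{2,1} = 0
G(6) = mex{0,0,0} = 1
G(7) = mex{1,1,1} = 0
G(8) = mex{0,2,0} = 1
G(9) = mex{1,0,1} = 2
G(10) = mex{2,1,2} = 0
G(11) = mex{0,0,0} = 1
G(12) = mex{1,1,1} = 0
G(13) = mex{0,2,0} = 1
G(14) = mex{1,0,1} = 2
G(15) = mex{2,1,2} = 0
G(16) = mex{0,0,0} = 1
G(17) = mex{1,1,1} = 0
G(18) = mex{0,2,0} = 1
G(19) = mex{1,0,1} = 2
G(20) = mex{2,1,2} = 0
G(21) = mex{0,0,0} = 1
G(22) = mex{1,1,1} = 0
G(23) = mex{0,2,0} = 1
G(24) = mex{1,0,1} = 2
Heap A: G(24) = 2.
Heap B: G(9) = 2.
Heap C: G(18) = 1.
Combined Grundy value = 2 ⊕ 2 ⊕ 1 = 1.

1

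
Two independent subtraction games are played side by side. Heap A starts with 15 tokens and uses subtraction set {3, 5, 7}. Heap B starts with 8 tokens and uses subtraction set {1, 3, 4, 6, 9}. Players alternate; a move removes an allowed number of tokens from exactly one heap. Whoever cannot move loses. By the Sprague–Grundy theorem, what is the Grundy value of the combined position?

0

Heap A, S = {3, 5, 7}:
G(0) = 0
G(1) = mex{} = 0
G(2) = mex{} = 0
G(3) = mex{0} = 1
G(4) = mex{0} = 1
G(5) = mex{0,0} = 1
G(6) = mex{1,0} = 2
G(7) = mex{1,0,0} = 2
G(8) = mex{1,1,0} = 2
G(9) = mex{2,1,0} = 3
G(10) = mex{2,1,1} = 0
G(11) = mex{2,2,1} = 0
G(12) = mex{3,2,1} = 0
G(13) = mex{0,2,2} = 1
G(14) = mex{0,3,2} = 1
G(15) = mex{0,0,2} = 1
G_A(15) = 1.
Heap B, S = {1, 3, 4, 6, 9}:
G(0) = 0
G(1) = mex{0} = 1
G(2) = mex{1} = 0
G(3) = mex{0,0} = 1
G(4) = mex{1,1,0} = 2
G(5) = mex{2,0,1} = 3
G(6) = mex{3,1,0,0} = 2
G(7) = mex{2,2,1,1} = 0
G(8) = mex{0,3,2,0} = 1
G_B(8) = 1.
Combined Grundy value = 1 ⊕ 1 = 0.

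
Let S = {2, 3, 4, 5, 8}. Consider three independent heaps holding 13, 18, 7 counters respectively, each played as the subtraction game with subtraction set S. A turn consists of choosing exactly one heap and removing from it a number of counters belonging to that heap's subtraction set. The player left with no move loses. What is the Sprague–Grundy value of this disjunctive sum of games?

All heaps use S = {2, 3, 4, 5, 8}:
n :  0  1  2  3  4  5  6  7  8  9 10 11 12 13 14 15 16 17 18
G :  0  0  1  1  2  2  3  0  4  1  5  2  3  0  0  1  1  2  2
Heap A: G(13) = 0.
Heap B: G(18) = 2.
Heap C: G(7) = 0.
Combined Grundy value = 0 ⊕ 2 ⊕ 0 = 2.

2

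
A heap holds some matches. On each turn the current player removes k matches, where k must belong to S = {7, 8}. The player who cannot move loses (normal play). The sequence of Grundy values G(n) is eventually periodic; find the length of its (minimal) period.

G(0) = 0
G(1) = mex{} = 0
G(2) = mex{} = 0
G(3) = mex{} = 0
G(4) = mex{} = 0
G(5) = mex{} = 0
G(6) = mex{} = 0
G(7) = mex{0} = 1
G(8) = mex{0,0} = 1
G(9) = mex{0,0} = 1
G(10) = mex{0,0} = 1
G(11) = mex{0,0} = 1
G(12) = mex{0,0} = 1
G(13) = mex{0,0} = 1
G(14) = mex{1,0} = 2
G(15) = mex{1,1} = 0
G(16) = mex{1,1} = 0
G(17) = mex{1,1} = 0
G(18) = mex{1,1} = 0
G(19) = mex{1,1} = 0
G(20) = mex{1,1} = 0
G(21) = mex{2,1} = 0
G(22) = mex{0,2} = 1
G(23) = mex{0,0} = 1
G(24) = mex{0,0} = 1
G(25) = mex{0,0} = 1
G(26) = mex{0,0} = 1
G(27) = mex{0,0} = 1
G(28) = mex{0,0} = 1
G(29) = mex{1,0} = 2
G(30) = mex{1,1} = 0
G(31) = mex{1,1} = 0
G(n+15) = G(n) holds for n = 0,…,7 (a full window of length max(S) = 8), so the sequence is purely periodic with period 15.

15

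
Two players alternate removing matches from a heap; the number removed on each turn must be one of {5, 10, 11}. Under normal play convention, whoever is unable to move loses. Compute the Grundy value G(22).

G(0) = 0
G(1) = mex{} = 0
G(2) = mex{} = 0
G(3) = mex{} = 0
G(4) = mex{} = 0
G(5) = mex{0} = 1
G(6) = mex{0} = 1
G(7) = mex{0} = 1
G(8) = mex{0} = 1
G(9) = mex{0} = 1
G(10) = mex{1,0} = 2
G(11) = mex{1,0,0} = 2
G(12) = mex{1,0,0} = 2
G(13) = mex{1,0,0} = 2
G(14) = mex{1,0,0} = 2
G(15) = mex{2,1,0} = 3
G(16) = mex{2,1,1} = 0
G(17) = mex{2,1,1} = 0
G(18) = mex{2,1,1} = 0
G(19) = mex{2,1,1} = 0
G(20) = mex{3,2,1} = 0
G(21) = mex{0,2,2} = 1
G(22) = mex{0,2,2} = 1

1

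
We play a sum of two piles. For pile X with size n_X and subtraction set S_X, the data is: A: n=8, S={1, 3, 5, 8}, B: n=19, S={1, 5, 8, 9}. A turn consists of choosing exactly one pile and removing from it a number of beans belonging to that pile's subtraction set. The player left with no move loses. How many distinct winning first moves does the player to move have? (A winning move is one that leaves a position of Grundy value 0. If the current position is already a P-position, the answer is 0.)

5

Pile A, S = {1, 3, 5, 8}:
G(0) = 0
G(1) = mex{0} = 1
G(2) = mex{1} = 0
G(3) = mex{0,0} = 1
G(4) = mex{1,1} = 0
G(5) = mex{0,0,0} = 1
G(6) = mex{1,1,1} = 0
G(7) = mex{0,0,0} = 1
G(8) = mex{1,1,1,0} = 2
G_A(8) = 2.
Pile B, S = {1, 5, 8, 9}:
n :  0  1  2  3  4  5  6  7  8  9 10 11 12 13 14 15 16 17 18 19
G :  0  1  0  1  0  1  0  1  2  3  2  3  2  3  2  3  0  1  0  1
G_B(19) = 1.
Combined Grundy value = 2 ⊕ 1 = 3.
A winning move leaves total XOR = 0, i.e. changes one component's Grundy value g to g ⊕ X where X is the current total.
Pile A: need g' = 2⊕3 = 1. Options: 8−1→G=1, 8−3→G=1, 8−5→G=1, 8−8→G=0. Hits: 3.
Pile B: need g' = 1⊕3 = 2. Options: 19−1→G=0, 19−5→G=2, 19−8→G=3, 19−9→G=2. Hits: 2.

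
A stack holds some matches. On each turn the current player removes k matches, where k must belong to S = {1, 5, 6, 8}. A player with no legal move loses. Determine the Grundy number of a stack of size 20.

3

n :  0  1  2  3  4  5  6  7  8  9 10 11 12 13 14 15 16 17 18 19 20
G :  0  1  0  1  0  1  2  3  2  3  2  0  1  0  1  0  1  2  3  2  3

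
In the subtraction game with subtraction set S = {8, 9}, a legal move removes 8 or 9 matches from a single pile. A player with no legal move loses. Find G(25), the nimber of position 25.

1

G(0) = 0
G(1) = mex{} = 0
G(2) = mex{} = 0
G(3) = mex{} = 0
G(4) = mex{} = 0
G(5) = mex{} = 0
G(6) = mex{} = 0
G(7) = mex{} = 0
G(8) = mex{0} = 1
G(9) = mex{0,0} = 1
G(10) = mex{0,0} = 1
G(11) = mex{0,0} = 1
G(12) = mex{0,0} = 1
G(13) = mex{0,0} = 1
G(14) = mex{0,0} = 1
G(15) = mex{0,0} = 1
G(16) = mex{1,0} = 2
G(17) = mex{1,1} = 0
G(18) = mex{1,1} = 0
G(19) = mex{1,1} = 0
G(20) = mex{1,1} = 0
G(21) = mex{1,1} = 0
G(22) = mex{1,1} = 0
G(23) = mex{1,1} = 0
G(24) = mex{2,1} = 0
G(25) = mex{0,2} = 1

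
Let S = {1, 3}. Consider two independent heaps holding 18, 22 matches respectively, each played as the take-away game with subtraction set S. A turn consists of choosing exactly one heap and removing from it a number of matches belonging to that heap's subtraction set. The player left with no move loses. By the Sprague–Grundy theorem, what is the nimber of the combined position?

0

All heaps use S = {1, 3}:
G(0) = 0
G(1) = mex{0} = 1
G(2) = mex{1} = 0
G(3) = mex{0,0} = 1
G(4) = mex{1,1} = 0
G(5) = mex{0,0} = 1
G(6) = mex{1,1} = 0
G(7) = mex{0,0} = 1
G(8) = mex{1,1} = 0
G(9) = mex{0,0} = 1
G(10) = mex{1,1} = 0
G(11) = mex{0,0} = 1
G(12) = mex{1,1} = 0
G(13) = mex{0,0} = 1
G(14) = mex{1,1} = 0
G(15) = mex{0,0} = 1
G(16) = mex{1,1} = 0
G(17) = mex{0,0} = 1
G(18) = mex{1,1} = 0
G(19) = mex{0,0} = 1
G(20) = mex{1,1} = 0
G(21) = mex{0,0} = 1
G(22) = mex{1,1} = 0
Heap A: G(18) = 0.
Heap B: G(22) = 0.
Combined Grundy value = 0 ⊕ 0 = 0.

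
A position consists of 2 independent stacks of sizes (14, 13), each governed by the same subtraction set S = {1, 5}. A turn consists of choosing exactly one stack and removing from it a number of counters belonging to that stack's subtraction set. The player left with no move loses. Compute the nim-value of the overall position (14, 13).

All stacks use S = {1, 5}:
G(0) = 0
G(1) = mex{0} = 1
G(2) = mex{1} = 0
G(3) = mex{0} = 1
G(4) = mex{1} = 0
G(5) = mex{0,0} = 1
G(6) = mex{1,1} = 0
G(7) = mex{0,0} = 1
G(8) = mex{1,1} = 0
G(9) = mex{0,0} = 1
G(10) = mex{1,1} = 0
G(11) = mex{0,0} = 1
G(12) = mex{1,1} = 0
G(13) = mex{0,0} = 1
G(14) = mex{1,1} = 0
Stack A: G(14) = 0.
Stack B: G(13) = 1.
Combined Grundy value = 0 ⊕ 1 = 1.

1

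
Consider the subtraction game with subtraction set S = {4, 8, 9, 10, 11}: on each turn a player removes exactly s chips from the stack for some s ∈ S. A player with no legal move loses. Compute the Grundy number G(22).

1

G(0) = 0
G(1) = mex{} = 0
G(2) = mex{} = 0
G(3) = mex{} = 0
G(4) = mex{0} = 1
G(5) = mex{0} = 1
G(6) = mex{0} = 1
G(7) = mex{0} = 1
G(8) = mex{1,0} = 2
G(9) = mex{1,0,0} = 2
G(10) = mex{1,0,0,0} = 2
G(11) = mex{1,0,0,0,0} = 2
G(12) = mex{2,1,0,0,0} = 3
G(13) = mex{2,1,1,0,0} = 3
G(14) = mex{2,1,1,1,0} = 3
G(15) = mex{2,1,1,1,1} = 0
G(16) = mex{3,2,1,1,1} = 0
G(17) = mex{3,2,2,1,1} = 0
G(18) = mex{3,2,2,2,1} = 0
G(19) = mex{0,2,2,2,2} = 1
G(20) = mex{0,3,2,2,2} = 1
G(21) = mex{0,3,3,2,2} = 1
G(22) = mex{0,3,3,3,2} = 1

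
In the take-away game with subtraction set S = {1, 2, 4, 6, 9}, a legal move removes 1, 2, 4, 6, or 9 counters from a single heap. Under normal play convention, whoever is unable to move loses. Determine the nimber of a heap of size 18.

n :  0  1  2  3  4  5  6  7  8  9 10 11 12 13 14 15 16 17 18
G :  0  1  2  0  1  2  3  4  0  1  2  0  1  2  3  4  0  1  2

2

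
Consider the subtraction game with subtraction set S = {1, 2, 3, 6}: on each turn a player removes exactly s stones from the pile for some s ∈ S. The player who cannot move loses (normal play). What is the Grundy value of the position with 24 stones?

0

n :  0  1  2  3  4  5  6  7  8  9 10 11 12 13 14 15 16 17 18 19 20 21 22 23 24
G :  0  1  2  3  0  1  2  3  0  1  2  3  0  1  2  3  0  1  2  3  0  1  2  3  0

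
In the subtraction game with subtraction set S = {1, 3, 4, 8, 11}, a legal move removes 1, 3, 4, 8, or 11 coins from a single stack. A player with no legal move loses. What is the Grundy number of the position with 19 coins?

3

G(0) = 0
G(1) = mex{0} = 1
G(2) = mex{1} = 0
G(3) = mex{0,0} = 1
G(4) = mex{1,1,0} = 2
G(5) = mex{2,0,1} = 3
G(6) = mex{3,1,0} = 2
G(7) = mex{2,2,1} = 0
G(8) = mex{0,3,2,0} = 1
G(9) = mex{1,2,3,1} = 0
G(10) = mex{0,0,2,0} = 1
G(11) = mex{1,1,0,1,0} = 2
G(12) = mex{2,0,1,2,1} = 3
G(13) = mex{3,1,0,3,0} = 2
G(14) = mex{2,2,1,2,1} = 0
G(15) = mex{0,3,2,0,2} = 1
G(16) = mex{1,2,3,1,3} = 0
G(17) = mex{0,0,2,0,2} = 1
G(18) = mex{1,1,0,1,0} = 2
G(19) = mex{2,0,1,2,1} = 3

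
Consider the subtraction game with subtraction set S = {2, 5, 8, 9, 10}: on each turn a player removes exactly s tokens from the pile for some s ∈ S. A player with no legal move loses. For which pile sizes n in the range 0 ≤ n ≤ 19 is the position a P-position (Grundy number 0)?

n :  0  1  2  3  4  5  6  7  8  9 10 11 12 13 14 15 16 17 18 19
G :  0  0  1  1  0  2  1  0  2  1  3  2  2  3  3  4  4  3  0  0
P-positions are exactly the n with G(n) = 0.

0, 1, 4, 7, 18, 19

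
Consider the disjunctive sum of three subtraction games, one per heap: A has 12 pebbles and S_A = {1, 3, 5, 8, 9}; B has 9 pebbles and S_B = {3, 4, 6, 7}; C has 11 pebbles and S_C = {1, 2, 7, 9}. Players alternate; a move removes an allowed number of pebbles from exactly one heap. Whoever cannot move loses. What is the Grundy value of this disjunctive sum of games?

Heap A, S = {1, 3, 5, 8, 9}:
n :  0  1  2  3  4  5  6  7  8  9 10 11 12
G :  0  1  0  1  0  1  0  1  2  3  2  3  2
G_A(12) = 2.
Heap B, S = {3, 4, 6, 7}:
G(0) = 0
G(1) = mex{} = 0
G(2) = mex{} = 0
G(3) = mex{0} = 1
G(4) = mex{0,0} = 1
G(5) = mex{0,0} = 1
G(6) = mex{1,0,0} = 2
G(7) = mex{1,1,0,0} = 2
G(8) = mex{1,1,0,0} = 2
G(9) = mex{2,1,1,0} = 3
G_B(9) = 3.
Heap C, S = {1, 2, 7, 9}:
G(0) = 0
G(1) = mex{0} = 1
G(2) = mex{1,0} = 2
G(3) = mex{2,1} = 0
G(4) = mex{0,2} = 1
G(5) = mex{1,0} = 2
G(6) = mex{2,1} = 0
G(7) = mex{0,2,0} = 1
G(8) = mex{1,0,1} = 2
G(9) = mex{2,1,2,0} = 3
G(10) = mex{3,2,0,1} = 4
G(11) = mex{4,3,1,2} = 0
G_C(11) = 0.
Combined Grundy value = 2 ⊕ 3 ⊕ 0 = 1.

1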